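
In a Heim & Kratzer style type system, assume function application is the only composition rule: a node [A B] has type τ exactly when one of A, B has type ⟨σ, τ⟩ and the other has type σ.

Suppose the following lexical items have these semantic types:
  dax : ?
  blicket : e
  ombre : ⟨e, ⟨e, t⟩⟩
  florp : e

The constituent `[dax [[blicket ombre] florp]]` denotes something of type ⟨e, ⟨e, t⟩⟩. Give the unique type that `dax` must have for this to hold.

⟨t, ⟨e, ⟨e, t⟩⟩⟩

For [dax [[blicket ombre] florp]] to have type ⟨e, ⟨e, t⟩⟩ with [[blicket ombre] florp] of type t, dax must be the function: dax : ⟨t, ⟨e, ⟨e, t⟩⟩⟩.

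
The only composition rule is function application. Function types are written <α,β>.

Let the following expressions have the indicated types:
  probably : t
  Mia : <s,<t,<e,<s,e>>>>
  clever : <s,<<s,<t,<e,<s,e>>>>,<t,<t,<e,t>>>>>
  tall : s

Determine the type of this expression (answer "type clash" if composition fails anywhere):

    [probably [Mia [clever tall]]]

<t,<e,t>>

[clever tall] — clever of type <s,<<s,<t,<e,<s,e>>>>,<t,<t,<e,t>>>>> combines with tall of type s: type <<s,<t,<e,<s,e>>>>,<t,<t,<e,t>>>>.
[Mia [clever tall]] — [clever tall] of type <<s,<t,<e,<s,e>>>>,<t,<t,<e,t>>>> combines with Mia of type <s,<t,<e,<s,e>>>>: type <t,<t,<e,t>>>.
[probably [Mia [clever tall]]] — [Mia [clever tall]] of type <t,<t,<e,t>>> combines with probably of type t: type <t,<e,t>>.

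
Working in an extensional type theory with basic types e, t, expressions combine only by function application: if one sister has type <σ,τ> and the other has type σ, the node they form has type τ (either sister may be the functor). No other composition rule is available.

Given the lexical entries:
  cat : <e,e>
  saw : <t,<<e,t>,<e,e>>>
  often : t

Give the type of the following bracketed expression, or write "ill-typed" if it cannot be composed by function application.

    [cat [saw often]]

ill-typed

[saw often]: saw is <t,<<e,t>,<e,e>>>, often is t; result <<e,t>,<e,e>>.
At [cat [saw often]]: neither <e,e> nor <<e,t>,<e,e>> can take the other as argument; the node is ill-typed.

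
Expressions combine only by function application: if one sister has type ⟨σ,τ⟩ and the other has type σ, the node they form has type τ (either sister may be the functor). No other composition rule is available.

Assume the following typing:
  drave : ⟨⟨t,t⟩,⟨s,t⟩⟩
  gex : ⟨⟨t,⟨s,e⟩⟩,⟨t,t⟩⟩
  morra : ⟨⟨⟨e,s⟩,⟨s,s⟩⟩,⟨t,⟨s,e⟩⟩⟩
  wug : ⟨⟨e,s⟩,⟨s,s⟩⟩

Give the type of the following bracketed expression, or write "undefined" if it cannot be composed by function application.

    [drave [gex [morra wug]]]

⟨s,t⟩

At [morra wug], morra : ⟨⟨⟨e,s⟩,⟨s,s⟩⟩,⟨t,⟨s,e⟩⟩⟩ takes wug : ⟨⟨e,s⟩,⟨s,s⟩⟩, giving ⟨t,⟨s,e⟩⟩.
At [gex [morra wug]], gex : ⟨⟨t,⟨s,e⟩⟩,⟨t,t⟩⟩ takes [morra wug] : ⟨t,⟨s,e⟩⟩, giving ⟨t,t⟩.
At [drave [gex [morra wug]]], drave : ⟨⟨t,t⟩,⟨s,t⟩⟩ takes [gex [morra wug]] : ⟨t,t⟩, giving ⟨s,t⟩.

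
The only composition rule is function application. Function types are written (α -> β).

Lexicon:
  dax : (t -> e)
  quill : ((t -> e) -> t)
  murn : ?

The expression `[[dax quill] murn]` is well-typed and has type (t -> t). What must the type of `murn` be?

[[dax quill] murn] is required to be (t -> t). [dax quill] : t cannot yield (t -> t) as functor, so murn : (t -> (t -> t)).

(t -> (t -> t))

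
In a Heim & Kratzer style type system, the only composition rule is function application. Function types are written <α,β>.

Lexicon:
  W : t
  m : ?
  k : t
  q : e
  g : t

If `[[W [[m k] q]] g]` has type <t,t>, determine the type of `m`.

For [[W [[m k] q]] g] to have type <t,t> with g of type t, [W [[m k] q]] must be the function: [W [[m k] q]] : <t,<t,t>>.
For [W [[m k] q]] to have type <t,<t,t>> with W of type t, [[m k] q] must be the function: [[m k] q] : <t,<t,<t,t>>>.
For [[m k] q] to have type <t,<t,<t,t>>> with q of type e, [m k] must be the function: [m k] : <e,<t,<t,<t,t>>>>.
For [m k] to have type <e,<t,<t,<t,t>>>> with k of type t, m must be the function: m : <t,<e,<t,<t,<t,t>>>>>.

<t,<e,<t,<t,<t,t>>>>>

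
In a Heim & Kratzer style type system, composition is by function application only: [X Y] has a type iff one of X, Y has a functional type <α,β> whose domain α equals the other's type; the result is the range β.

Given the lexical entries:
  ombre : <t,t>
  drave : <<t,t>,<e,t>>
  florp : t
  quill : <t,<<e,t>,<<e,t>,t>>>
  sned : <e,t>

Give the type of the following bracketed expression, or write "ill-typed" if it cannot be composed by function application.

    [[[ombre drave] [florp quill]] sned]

[ombre drave]: drave is <<t,t>,<e,t>>, ombre is <t,t>; result <e,t>.
[florp quill]: quill is <t,<<e,t>,<<e,t>,t>>>, florp is t; result <<e,t>,<<e,t>,t>>.
[[ombre drave] [florp quill]]: [florp quill] is <<e,t>,<<e,t>,t>>, [ombre drave] is <e,t>; result <<e,t>,t>.
[[[ombre drave] [florp quill]] sned]: [[ombre drave] [florp quill]] is <<e,t>,t>, sned is <e,t>; result t.

t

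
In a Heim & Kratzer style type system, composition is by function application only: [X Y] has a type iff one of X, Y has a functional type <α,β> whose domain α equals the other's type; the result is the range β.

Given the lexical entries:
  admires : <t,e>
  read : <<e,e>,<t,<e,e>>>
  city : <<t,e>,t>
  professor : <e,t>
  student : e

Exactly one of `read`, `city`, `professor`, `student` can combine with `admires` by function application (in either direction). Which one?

city

read : <<e,e>,<t,<e,e>>> — no; admires wants t, and read wants <e,e>.
city — combines: city : <<t,e>,t> takes admires : <t,e> as argument, giving t.
professor : <e,t> — no; admires wants t, and professor wants e.
student : e — no; admires wants t, and student wants nothing (atomic).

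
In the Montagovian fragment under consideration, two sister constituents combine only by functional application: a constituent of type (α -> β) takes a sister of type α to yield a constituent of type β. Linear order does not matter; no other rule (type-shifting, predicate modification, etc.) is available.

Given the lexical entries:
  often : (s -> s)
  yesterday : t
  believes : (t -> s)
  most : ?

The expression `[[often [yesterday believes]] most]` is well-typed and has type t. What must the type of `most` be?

(s -> t)

[[often [yesterday believes]] most] is required to be t. [often [yesterday believes]] : s cannot yield t as functor, so most : (s -> t).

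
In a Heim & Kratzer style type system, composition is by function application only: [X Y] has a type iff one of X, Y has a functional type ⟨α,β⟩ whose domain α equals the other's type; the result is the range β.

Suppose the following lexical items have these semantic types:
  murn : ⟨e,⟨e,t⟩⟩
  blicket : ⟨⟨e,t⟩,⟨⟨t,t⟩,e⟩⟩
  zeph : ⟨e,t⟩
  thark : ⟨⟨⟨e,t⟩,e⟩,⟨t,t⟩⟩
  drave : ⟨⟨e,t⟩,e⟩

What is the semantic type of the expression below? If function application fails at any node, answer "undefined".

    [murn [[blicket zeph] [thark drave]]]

⟨e,t⟩

[blicket zeph]: functor blicket : ⟨⟨e,t⟩,⟨⟨t,t⟩,e⟩⟩, argument zeph : ⟨e,t⟩; result ⟨⟨t,t⟩,e⟩.
[thark drave]: functor thark : ⟨⟨⟨e,t⟩,e⟩,⟨t,t⟩⟩, argument drave : ⟨⟨e,t⟩,e⟩; result ⟨t,t⟩.
[[blicket zeph] [thark drave]]: functor [blicket zeph] : ⟨⟨t,t⟩,e⟩, argument [thark drave] : ⟨t,t⟩; result e.
[murn [[blicket zeph] [thark drave]]]: functor murn : ⟨e,⟨e,t⟩⟩, argument [[blicket zeph] [thark drave]] : e; result ⟨e,t⟩.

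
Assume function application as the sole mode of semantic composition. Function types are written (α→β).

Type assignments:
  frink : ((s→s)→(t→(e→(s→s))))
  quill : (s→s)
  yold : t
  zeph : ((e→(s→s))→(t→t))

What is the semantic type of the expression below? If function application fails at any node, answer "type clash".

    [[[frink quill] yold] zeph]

[frink quill]: ((s→s)→(t→(e→(s→s)))) applied to (s→s) yields (t→(e→(s→s))).
[[frink quill] yold]: (t→(e→(s→s))) applied to t yields (e→(s→s)).
[[[frink quill] yold] zeph]: ((e→(s→s))→(t→t)) applied to (e→(s→s)) yields (t→t).

(t→t)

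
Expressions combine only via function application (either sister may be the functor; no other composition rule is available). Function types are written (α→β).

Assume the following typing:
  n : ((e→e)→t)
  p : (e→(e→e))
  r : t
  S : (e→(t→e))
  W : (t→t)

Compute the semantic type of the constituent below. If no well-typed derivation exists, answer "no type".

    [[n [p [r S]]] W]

no type

[r S]: t with (e→(t→e)) — neither is a function whose domain matches the other; composition fails here.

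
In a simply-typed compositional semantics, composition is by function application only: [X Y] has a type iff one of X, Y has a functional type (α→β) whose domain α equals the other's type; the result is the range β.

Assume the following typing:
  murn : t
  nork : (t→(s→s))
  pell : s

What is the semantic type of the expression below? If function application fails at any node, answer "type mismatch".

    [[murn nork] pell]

s

[murn nork]: nork is (t→(s→s)), murn is t; result (s→s).
[[murn nork] pell]: [murn nork] is (s→s), pell is s; result s.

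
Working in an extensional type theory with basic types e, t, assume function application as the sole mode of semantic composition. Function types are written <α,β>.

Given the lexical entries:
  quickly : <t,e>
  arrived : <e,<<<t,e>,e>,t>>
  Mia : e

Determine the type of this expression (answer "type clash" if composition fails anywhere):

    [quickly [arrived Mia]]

type clash

[arrived Mia] — arrived of type <e,<<<t,e>,e>,t>> combines with Mia of type e: type <<<t,e>,e>,t>.
[quickly [arrived Mia]]: <t,e> with <<<t,e>,e>,t> — neither is a function whose domain matches the other; composition fails here.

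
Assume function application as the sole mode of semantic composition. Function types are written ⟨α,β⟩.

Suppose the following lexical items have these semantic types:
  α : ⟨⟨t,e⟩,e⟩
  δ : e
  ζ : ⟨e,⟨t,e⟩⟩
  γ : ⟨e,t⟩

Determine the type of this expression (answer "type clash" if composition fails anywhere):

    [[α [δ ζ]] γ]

t

[δ ζ]: ⟨e,⟨t,e⟩⟩ applied to e yields ⟨t,e⟩.
[α [δ ζ]]: ⟨⟨t,e⟩,e⟩ applied to ⟨t,e⟩ yields e.
[[α [δ ζ]] γ]: ⟨e,t⟩ applied to e yields t.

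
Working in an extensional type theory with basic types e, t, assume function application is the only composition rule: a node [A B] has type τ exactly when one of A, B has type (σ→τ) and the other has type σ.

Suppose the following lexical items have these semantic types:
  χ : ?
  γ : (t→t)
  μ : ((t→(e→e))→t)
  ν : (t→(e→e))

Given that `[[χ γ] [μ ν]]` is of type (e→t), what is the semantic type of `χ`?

((t→t)→(t→(e→t)))

[[χ γ] [μ ν]] is required to be (e→t). [μ ν] : t cannot yield (e→t) as functor, so [χ γ] : (t→(e→t)).
[χ γ] is required to be (t→(e→t)). γ : (t→t) cannot yield (t→(e→t)) as functor, so χ : ((t→t)→(t→(e→t))).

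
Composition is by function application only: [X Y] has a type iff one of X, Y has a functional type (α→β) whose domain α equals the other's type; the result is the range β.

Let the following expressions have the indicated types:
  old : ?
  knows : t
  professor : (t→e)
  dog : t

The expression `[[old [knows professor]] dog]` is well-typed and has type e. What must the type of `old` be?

(e→(t→e))

[[old [knows professor]] dog] is required to be e. dog : t cannot yield e as functor, so [old [knows professor]] : (t→e).
[old [knows professor]] is required to be (t→e). [knows professor] : e cannot yield (t→e) as functor, so old : (e→(t→e)).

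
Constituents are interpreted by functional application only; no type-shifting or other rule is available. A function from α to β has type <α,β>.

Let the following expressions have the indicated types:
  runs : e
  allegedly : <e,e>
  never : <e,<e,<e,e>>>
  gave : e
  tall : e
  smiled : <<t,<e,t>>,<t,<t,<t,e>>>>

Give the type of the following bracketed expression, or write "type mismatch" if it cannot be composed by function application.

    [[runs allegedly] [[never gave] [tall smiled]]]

type mismatch

[runs allegedly]: <e,e> applied to e yields e.
[never gave]: <e,<e,<e,e>>> applied to e yields <e,<e,e>>.
At [tall smiled]: neither e nor <<t,<e,t>>,<t,<t,<t,e>>>> can take the other as argument; the node is ill-typed.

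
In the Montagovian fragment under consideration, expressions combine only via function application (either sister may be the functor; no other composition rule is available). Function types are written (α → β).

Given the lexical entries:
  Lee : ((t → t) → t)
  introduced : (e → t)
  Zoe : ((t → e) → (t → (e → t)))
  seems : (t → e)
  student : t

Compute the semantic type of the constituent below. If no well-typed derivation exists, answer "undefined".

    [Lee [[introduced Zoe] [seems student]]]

[introduced Zoe]: (e → t) with ((t → e) → (t → (e → t))) — neither is a function whose domain matches the other; composition fails here.

undefined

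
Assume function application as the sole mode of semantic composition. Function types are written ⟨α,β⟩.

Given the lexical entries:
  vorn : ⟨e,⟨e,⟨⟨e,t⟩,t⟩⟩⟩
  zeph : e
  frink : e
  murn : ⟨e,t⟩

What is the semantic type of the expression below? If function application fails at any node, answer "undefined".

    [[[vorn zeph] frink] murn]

[vorn zeph] — vorn of type ⟨e,⟨e,⟨⟨e,t⟩,t⟩⟩⟩ combines with zeph of type e: type ⟨e,⟨⟨e,t⟩,t⟩⟩.
[[vorn zeph] frink] — [vorn zeph] of type ⟨e,⟨⟨e,t⟩,t⟩⟩ combines with frink of type e: type ⟨⟨e,t⟩,t⟩.
[[[vorn zeph] frink] murn] — [[vorn zeph] frink] of type ⟨⟨e,t⟩,t⟩ combines with murn of type ⟨e,t⟩: type t.

t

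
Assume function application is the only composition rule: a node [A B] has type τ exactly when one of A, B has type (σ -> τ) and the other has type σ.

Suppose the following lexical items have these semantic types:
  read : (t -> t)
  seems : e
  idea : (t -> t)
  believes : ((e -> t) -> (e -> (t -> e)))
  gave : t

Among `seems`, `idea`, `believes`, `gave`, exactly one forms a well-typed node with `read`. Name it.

seems : e — no; read wants t, and seems wants nothing (atomic).
idea : (t -> t) — no; read wants t, and idea wants t.
believes : ((e -> t) -> (e -> (t -> e))) — no; read wants t, and believes wants (e -> t).
gave — combines: read : (t -> t) takes gave : t as argument, giving t.

gave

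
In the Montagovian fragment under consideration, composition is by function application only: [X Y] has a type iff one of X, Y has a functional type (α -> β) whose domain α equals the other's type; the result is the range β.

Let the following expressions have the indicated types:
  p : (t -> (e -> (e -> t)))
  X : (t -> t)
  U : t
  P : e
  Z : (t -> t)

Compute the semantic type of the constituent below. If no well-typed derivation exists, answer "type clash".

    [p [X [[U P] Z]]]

[U P]: t and e cannot combine by function application — type clash.

type clash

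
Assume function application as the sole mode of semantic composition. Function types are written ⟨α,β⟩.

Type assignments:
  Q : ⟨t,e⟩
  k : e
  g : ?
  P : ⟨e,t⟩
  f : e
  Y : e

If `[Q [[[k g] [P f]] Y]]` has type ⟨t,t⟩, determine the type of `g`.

[Q [[[k g] [P f]] Y]] must have type ⟨t,t⟩. The sister Q has type ⟨t,e⟩; that is not a function onto ⟨t,t⟩, so [[[k g] [P f]] Y] must be the functor, of type ⟨⟨t,e⟩,⟨t,t⟩⟩.
[[[k g] [P f]] Y] must have type ⟨⟨t,e⟩,⟨t,t⟩⟩. The sister Y has type e; that is not a function onto ⟨⟨t,e⟩,⟨t,t⟩⟩, so [[k g] [P f]] must be the functor, of type ⟨e,⟨⟨t,e⟩,⟨t,t⟩⟩⟩.
[[k g] [P f]] must have type ⟨e,⟨⟨t,e⟩,⟨t,t⟩⟩⟩. The sister [P f] has type t; that is not a function onto ⟨e,⟨⟨t,e⟩,⟨t,t⟩⟩⟩, so [k g] must be the functor, of type ⟨t,⟨e,⟨⟨t,e⟩,⟨t,t⟩⟩⟩⟩.
[k g] must have type ⟨t,⟨e,⟨⟨t,e⟩,⟨t,t⟩⟩⟩⟩. The sister k has type e; that is not a function onto ⟨t,⟨e,⟨⟨t,e⟩,⟨t,t⟩⟩⟩⟩, so g must be the functor, of type ⟨e,⟨t,⟨e,⟨⟨t,e⟩,⟨t,t⟩⟩⟩⟩⟩.

⟨e,⟨t,⟨e,⟨⟨t,e⟩,⟨t,t⟩⟩⟩⟩⟩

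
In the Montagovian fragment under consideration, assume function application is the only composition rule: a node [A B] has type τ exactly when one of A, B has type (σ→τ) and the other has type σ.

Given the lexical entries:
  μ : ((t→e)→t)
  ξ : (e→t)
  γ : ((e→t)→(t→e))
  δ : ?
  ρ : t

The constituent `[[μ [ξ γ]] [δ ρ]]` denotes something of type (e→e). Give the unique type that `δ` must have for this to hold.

(t→(t→(e→e)))

[[μ [ξ γ]] [δ ρ]] is required to be (e→e). [μ [ξ γ]] : t cannot yield (e→e) as functor, so [δ ρ] : (t→(e→e)).
[δ ρ] is required to be (t→(e→e)). ρ : t cannot yield (t→(e→e)) as functor, so δ : (t→(t→(e→e))).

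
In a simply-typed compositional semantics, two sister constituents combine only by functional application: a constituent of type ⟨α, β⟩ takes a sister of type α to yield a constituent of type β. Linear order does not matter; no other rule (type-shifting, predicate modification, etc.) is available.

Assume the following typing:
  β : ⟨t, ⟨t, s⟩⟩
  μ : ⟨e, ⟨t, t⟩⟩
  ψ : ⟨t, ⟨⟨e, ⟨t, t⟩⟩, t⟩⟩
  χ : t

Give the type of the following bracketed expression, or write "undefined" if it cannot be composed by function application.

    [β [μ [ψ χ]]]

⟨t, s⟩

At [ψ χ], ψ : ⟨t, ⟨⟨e, ⟨t, t⟩⟩, t⟩⟩ takes χ : t, giving ⟨⟨e, ⟨t, t⟩⟩, t⟩.
At [μ [ψ χ]], [ψ χ] : ⟨⟨e, ⟨t, t⟩⟩, t⟩ takes μ : ⟨e, ⟨t, t⟩⟩, giving t.
At [β [μ [ψ χ]]], β : ⟨t, ⟨t, s⟩⟩ takes [μ [ψ χ]] : t, giving ⟨t, s⟩.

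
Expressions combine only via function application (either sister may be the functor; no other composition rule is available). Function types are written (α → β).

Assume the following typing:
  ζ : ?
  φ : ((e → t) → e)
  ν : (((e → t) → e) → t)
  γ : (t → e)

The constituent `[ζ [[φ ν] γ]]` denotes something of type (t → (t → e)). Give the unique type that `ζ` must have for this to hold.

(e → (t → (t → e)))

At [ζ [[φ ν] γ]] (required: (t → (t → e))): [[φ ν] γ] is e, which is not a function with range (t → (t → e)); hence ζ is the functor — type (e → (t → (t → e))).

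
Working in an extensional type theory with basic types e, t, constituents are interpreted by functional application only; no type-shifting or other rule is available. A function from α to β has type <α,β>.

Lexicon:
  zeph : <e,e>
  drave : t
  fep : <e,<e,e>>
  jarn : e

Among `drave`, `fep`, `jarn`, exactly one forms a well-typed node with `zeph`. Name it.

drave : t — does not combine with zeph.
fep : <e,<e,e>> — does not combine with zeph.
jarn — combines: zeph : <e,e> takes jarn : e as argument, giving e.

jarn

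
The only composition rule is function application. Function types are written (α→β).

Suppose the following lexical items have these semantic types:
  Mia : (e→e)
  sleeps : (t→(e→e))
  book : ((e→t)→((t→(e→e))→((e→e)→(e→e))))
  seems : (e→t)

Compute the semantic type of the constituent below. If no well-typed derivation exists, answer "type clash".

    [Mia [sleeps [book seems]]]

(e→e)

[book seems]: book is ((e→t)→((t→(e→e))→((e→e)→(e→e)))), seems is (e→t); result ((t→(e→e))→((e→e)→(e→e))).
[sleeps [book seems]]: [book seems] is ((t→(e→e))→((e→e)→(e→e))), sleeps is (t→(e→e)); result ((e→e)→(e→e)).
[Mia [sleeps [book seems]]]: [sleeps [book seems]] is ((e→e)→(e→e)), Mia is (e→e); result (e→e).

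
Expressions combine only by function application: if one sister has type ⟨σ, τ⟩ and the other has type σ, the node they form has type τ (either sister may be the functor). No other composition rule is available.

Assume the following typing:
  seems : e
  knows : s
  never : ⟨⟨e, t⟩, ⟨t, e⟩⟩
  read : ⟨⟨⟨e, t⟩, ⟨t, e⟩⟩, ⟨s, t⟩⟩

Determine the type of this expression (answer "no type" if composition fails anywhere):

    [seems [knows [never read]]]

no type

[never read] — read of type ⟨⟨⟨e, t⟩, ⟨t, e⟩⟩, ⟨s, t⟩⟩ combines with never of type ⟨⟨e, t⟩, ⟨t, e⟩⟩: type ⟨s, t⟩.
[knows [never read]] — [never read] of type ⟨s, t⟩ combines with knows of type s: type t.
[seems [knows [never read]]]: e and t cannot combine by function application — type clash.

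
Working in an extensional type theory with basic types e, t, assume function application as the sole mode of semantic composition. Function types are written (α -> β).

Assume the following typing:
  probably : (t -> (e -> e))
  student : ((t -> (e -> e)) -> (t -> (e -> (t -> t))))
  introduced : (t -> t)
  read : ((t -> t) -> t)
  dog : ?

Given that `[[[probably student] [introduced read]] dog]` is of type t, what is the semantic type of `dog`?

((e -> (t -> t)) -> t)

At [[[probably student] [introduced read]] dog] (required: t): [[probably student] [introduced read]] is (e -> (t -> t)), which is not a function with range t; hence dog is the functor — type ((e -> (t -> t)) -> t).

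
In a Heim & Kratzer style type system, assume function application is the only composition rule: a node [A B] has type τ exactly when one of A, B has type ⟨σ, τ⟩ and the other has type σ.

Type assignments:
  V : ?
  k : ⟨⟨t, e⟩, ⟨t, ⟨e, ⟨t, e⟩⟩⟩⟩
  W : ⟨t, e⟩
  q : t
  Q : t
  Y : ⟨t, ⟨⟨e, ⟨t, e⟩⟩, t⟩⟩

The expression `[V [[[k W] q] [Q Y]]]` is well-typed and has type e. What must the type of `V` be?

⟨t, e⟩

[V [[[k W] q] [Q Y]]] is required to be e. [[[k W] q] [Q Y]] : t cannot yield e as functor, so V : ⟨t, e⟩.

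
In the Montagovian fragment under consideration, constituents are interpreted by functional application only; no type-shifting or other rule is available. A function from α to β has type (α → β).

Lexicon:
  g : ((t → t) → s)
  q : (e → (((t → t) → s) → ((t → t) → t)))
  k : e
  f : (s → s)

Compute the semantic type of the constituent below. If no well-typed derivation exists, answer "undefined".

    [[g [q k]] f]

[q k]: (e → (((t → t) → s) → ((t → t) → t))) applied to e yields (((t → t) → s) → ((t → t) → t)).
[g [q k]]: (((t → t) → s) → ((t → t) → t)) applied to ((t → t) → s) yields ((t → t) → t).
[[g [q k]] f]: ((t → t) → t) and (s → s) cannot combine by function application — type clash.

undefined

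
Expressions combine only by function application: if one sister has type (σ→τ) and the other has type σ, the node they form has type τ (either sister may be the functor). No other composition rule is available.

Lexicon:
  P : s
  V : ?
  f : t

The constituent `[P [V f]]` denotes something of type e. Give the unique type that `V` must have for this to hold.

(t→(s→e))

For [P [V f]] to have type e with P of type s, [V f] must be the function: [V f] : (s→e).
For [V f] to have type (s→e) with f of type t, V must be the function: V : (t→(s→e)).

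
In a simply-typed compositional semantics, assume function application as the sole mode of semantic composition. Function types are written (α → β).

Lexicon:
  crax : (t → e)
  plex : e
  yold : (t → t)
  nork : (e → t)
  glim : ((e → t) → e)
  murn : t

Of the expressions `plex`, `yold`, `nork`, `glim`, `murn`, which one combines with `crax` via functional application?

murn

plex : e — no; crax wants t, and plex wants nothing (atomic).
yold : (t → t) — no; crax wants t, and yold wants t.
nork : (e → t) — no; crax wants t, and nork wants e.
glim : ((e → t) → e) — no; crax wants t, and glim wants (e → t).
murn — combines: crax : (t → e) takes murn : t as argument, giving e.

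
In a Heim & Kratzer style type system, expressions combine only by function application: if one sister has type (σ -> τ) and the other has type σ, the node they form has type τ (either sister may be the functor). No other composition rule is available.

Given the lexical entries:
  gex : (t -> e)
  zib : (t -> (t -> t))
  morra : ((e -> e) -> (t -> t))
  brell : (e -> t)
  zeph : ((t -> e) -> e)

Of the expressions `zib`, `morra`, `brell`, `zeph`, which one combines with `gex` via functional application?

zeph

zib : (t -> (t -> t)) — does not combine with gex.
morra : ((e -> e) -> (t -> t)) — does not combine with gex.
brell : (e -> t) — does not combine with gex.
zeph — combines: zeph : ((t -> e) -> e) takes gex : (t -> e) as argument, giving e.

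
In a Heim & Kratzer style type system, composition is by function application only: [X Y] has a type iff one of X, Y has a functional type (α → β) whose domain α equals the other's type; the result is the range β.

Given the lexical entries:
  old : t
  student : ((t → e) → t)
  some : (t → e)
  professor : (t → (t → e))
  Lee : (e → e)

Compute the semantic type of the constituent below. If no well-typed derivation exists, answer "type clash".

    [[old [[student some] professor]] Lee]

[student some]: student is ((t → e) → t), some is (t → e); result t.
[[student some] professor]: professor is (t → (t → e)), [student some] is t; result (t → e).
[old [[student some] professor]]: [[student some] professor] is (t → e), old is t; result e.
[[old [[student some] professor]] Lee]: Lee is (e → e), [old [[student some] professor]] is e; result e.

e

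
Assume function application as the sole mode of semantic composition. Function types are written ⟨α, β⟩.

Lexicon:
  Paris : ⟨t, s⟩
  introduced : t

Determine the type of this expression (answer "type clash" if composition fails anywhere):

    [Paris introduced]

[Paris introduced]: Paris is ⟨t, s⟩, introduced is t; result s.

s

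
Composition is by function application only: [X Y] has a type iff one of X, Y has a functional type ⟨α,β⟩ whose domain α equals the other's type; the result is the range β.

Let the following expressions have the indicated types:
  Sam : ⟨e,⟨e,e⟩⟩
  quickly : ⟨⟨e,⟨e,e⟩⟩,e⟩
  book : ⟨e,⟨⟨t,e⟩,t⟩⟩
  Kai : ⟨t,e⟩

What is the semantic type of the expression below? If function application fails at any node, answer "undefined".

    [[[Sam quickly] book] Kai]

t

[Sam quickly]: quickly is ⟨⟨e,⟨e,e⟩⟩,e⟩, Sam is ⟨e,⟨e,e⟩⟩; result e.
[[Sam quickly] book]: book is ⟨e,⟨⟨t,e⟩,t⟩⟩, [Sam quickly] is e; result ⟨⟨t,e⟩,t⟩.
[[[Sam quickly] book] Kai]: [[Sam quickly] book] is ⟨⟨t,e⟩,t⟩, Kai is ⟨t,e⟩; result t.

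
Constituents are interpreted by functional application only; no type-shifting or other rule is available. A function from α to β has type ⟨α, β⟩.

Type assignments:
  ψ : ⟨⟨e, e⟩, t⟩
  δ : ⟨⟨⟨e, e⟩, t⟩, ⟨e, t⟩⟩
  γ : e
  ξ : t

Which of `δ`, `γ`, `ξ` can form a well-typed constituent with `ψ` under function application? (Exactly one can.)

δ

δ — combines: δ : ⟨⟨⟨e, e⟩, t⟩, ⟨e, t⟩⟩ takes ψ : ⟨⟨e, e⟩, t⟩ as argument, giving ⟨e, t⟩.
γ : e — does not combine with ψ.
ξ : t — does not combine with ψ.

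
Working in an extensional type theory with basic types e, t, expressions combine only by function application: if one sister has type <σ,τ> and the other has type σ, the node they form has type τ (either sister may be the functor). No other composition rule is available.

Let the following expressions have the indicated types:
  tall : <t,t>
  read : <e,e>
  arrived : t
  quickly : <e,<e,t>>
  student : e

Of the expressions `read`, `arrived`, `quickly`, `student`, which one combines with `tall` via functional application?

read : <e,e> — does not combine with tall.
arrived — combines: tall : <t,t> takes arrived : t as argument, giving t.
quickly : <e,<e,t>> — does not combine with tall.
student : e — does not combine with tall.

arrived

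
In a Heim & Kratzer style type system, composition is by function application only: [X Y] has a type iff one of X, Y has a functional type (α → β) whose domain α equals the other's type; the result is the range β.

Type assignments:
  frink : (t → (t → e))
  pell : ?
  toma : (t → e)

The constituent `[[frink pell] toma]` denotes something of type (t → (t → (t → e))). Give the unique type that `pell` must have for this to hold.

[[frink pell] toma] must have type (t → (t → (t → e))). The sister toma has type (t → e); that is not a function onto (t → (t → (t → e))), so [frink pell] must be the functor, of type ((t → e) → (t → (t → (t → e)))).
[frink pell] must have type ((t → e) → (t → (t → (t → e)))). The sister frink has type (t → (t → e)); that is not a function onto ((t → e) → (t → (t → (t → e)))), so pell must be the functor, of type ((t → (t → e)) → ((t → e) → (t → (t → (t → e))))).

((t → (t → e)) → ((t → e) → (t → (t → (t → e)))))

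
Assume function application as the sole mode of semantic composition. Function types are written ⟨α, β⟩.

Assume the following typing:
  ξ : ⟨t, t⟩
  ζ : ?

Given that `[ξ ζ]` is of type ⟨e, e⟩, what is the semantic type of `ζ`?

⟨⟨t, t⟩, ⟨e, e⟩⟩

For [ξ ζ] to have type ⟨e, e⟩ with ξ of type ⟨t, t⟩, ζ must be the function: ζ : ⟨⟨t, t⟩, ⟨e, e⟩⟩.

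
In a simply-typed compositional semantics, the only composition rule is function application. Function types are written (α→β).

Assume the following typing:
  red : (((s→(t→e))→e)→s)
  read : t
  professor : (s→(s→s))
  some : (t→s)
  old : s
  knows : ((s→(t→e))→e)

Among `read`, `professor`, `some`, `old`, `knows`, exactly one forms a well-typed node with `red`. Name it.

read : t — no; red wants ((s→(t→e))→e), and read wants nothing (atomic).
professor : (s→(s→s)) — no; red wants ((s→(t→e))→e), and professor wants s.
some : (t→s) — no; red wants ((s→(t→e))→e), and some wants t.
old : s — no; red wants ((s→(t→e))→e), and old wants nothing (atomic).
knows — combines: red : (((s→(t→e))→e)→s) takes knows : ((s→(t→e))→e) as argument, giving s.

knows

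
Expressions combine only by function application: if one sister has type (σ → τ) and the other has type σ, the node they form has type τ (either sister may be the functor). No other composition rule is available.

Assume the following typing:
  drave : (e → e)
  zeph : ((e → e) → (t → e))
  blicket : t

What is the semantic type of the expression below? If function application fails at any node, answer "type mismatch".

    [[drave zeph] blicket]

[drave zeph]: functor zeph : ((e → e) → (t → e)), argument drave : (e → e); result (t → e).
[[drave zeph] blicket]: functor [drave zeph] : (t → e), argument blicket : t; result e.

e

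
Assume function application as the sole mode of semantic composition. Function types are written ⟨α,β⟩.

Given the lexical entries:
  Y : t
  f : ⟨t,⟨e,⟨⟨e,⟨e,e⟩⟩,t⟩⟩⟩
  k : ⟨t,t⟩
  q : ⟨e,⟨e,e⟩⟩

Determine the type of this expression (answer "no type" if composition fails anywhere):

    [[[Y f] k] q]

[Y f]: f is ⟨t,⟨e,⟨⟨e,⟨e,e⟩⟩,t⟩⟩⟩, Y is t; result ⟨e,⟨⟨e,⟨e,e⟩⟩,t⟩⟩.
At [[Y f] k]: neither ⟨e,⟨⟨e,⟨e,e⟩⟩,t⟩⟩ nor ⟨t,t⟩ can take the other as argument; the node is ill-typed.

no type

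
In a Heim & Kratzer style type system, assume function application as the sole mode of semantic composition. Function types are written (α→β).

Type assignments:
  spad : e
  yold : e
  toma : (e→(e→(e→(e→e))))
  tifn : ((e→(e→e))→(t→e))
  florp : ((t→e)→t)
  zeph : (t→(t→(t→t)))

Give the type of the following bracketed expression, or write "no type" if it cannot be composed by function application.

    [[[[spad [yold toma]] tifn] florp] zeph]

(t→(t→t))

At [yold toma], toma : (e→(e→(e→(e→e)))) takes yold : e, giving (e→(e→(e→e))).
At [spad [yold toma]], [yold toma] : (e→(e→(e→e))) takes spad : e, giving (e→(e→e)).
At [[spad [yold toma]] tifn], tifn : ((e→(e→e))→(t→e)) takes [spad [yold toma]] : (e→(e→e)), giving (t→e).
At [[[spad [yold toma]] tifn] florp], florp : ((t→e)→t) takes [[spad [yold toma]] tifn] : (t→e), giving t.
At [[[[spad [yold toma]] tifn] florp] zeph], zeph : (t→(t→(t→t))) takes [[[spad [yold toma]] tifn] florp] : t, giving (t→(t→t)).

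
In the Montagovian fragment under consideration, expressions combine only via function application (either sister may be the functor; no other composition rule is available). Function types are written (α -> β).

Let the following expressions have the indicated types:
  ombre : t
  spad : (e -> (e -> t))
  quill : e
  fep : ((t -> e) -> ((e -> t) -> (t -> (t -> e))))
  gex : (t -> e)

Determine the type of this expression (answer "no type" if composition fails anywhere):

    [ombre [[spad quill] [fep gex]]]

[spad quill]: functor spad : (e -> (e -> t)), argument quill : e; result (e -> t).
[fep gex]: functor fep : ((t -> e) -> ((e -> t) -> (t -> (t -> e)))), argument gex : (t -> e); result ((e -> t) -> (t -> (t -> e))).
[[spad quill] [fep gex]]: functor [fep gex] : ((e -> t) -> (t -> (t -> e))), argument [spad quill] : (e -> t); result (t -> (t -> e)).
[ombre [[spad quill] [fep gex]]]: functor [[spad quill] [fep gex]] : (t -> (t -> e)), argument ombre : t; result (t -> e).

(t -> e)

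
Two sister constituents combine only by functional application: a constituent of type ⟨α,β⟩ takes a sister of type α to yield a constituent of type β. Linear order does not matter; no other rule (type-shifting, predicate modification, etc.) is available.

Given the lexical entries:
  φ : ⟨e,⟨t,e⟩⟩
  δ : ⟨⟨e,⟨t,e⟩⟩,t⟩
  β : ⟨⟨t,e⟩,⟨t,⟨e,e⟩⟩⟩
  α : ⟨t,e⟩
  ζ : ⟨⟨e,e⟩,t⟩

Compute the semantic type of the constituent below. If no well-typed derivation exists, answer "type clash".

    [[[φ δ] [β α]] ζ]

t

[φ δ] — δ of type ⟨⟨e,⟨t,e⟩⟩,t⟩ combines with φ of type ⟨e,⟨t,e⟩⟩: type t.
[β α] — β of type ⟨⟨t,e⟩,⟨t,⟨e,e⟩⟩⟩ combines with α of type ⟨t,e⟩: type ⟨t,⟨e,e⟩⟩.
[[φ δ] [β α]] — [β α] of type ⟨t,⟨e,e⟩⟩ combines with [φ δ] of type t: type ⟨e,e⟩.
[[[φ δ] [β α]] ζ] — ζ of type ⟨⟨e,e⟩,t⟩ combines with [[φ δ] [β α]] of type ⟨e,e⟩: type t.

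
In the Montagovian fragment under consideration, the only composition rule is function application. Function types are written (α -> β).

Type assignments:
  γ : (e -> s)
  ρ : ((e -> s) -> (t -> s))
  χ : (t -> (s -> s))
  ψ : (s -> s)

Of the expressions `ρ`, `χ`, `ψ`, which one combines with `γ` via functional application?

ρ

ρ — combines: ρ : ((e -> s) -> (t -> s)) takes γ : (e -> s) as argument, giving (t -> s).
χ : (t -> (s -> s)) — neither side's domain matches the other.
ψ : (s -> s) — neither side's domain matches the other.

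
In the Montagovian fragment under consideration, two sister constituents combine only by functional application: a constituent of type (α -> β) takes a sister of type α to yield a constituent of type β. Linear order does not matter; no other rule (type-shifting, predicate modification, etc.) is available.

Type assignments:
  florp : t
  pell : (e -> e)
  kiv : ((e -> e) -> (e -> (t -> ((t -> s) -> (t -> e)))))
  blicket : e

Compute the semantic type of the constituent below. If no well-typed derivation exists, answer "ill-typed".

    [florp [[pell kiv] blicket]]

[pell kiv]: functor kiv : ((e -> e) -> (e -> (t -> ((t -> s) -> (t -> e))))), argument pell : (e -> e); result (e -> (t -> ((t -> s) -> (t -> e)))).
[[pell kiv] blicket]: functor [pell kiv] : (e -> (t -> ((t -> s) -> (t -> e)))), argument blicket : e; result (t -> ((t -> s) -> (t -> e))).
[florp [[pell kiv] blicket]]: functor [[pell kiv] blicket] : (t -> ((t -> s) -> (t -> e))), argument florp : t; result ((t -> s) -> (t -> e)).

((t -> s) -> (t -> e))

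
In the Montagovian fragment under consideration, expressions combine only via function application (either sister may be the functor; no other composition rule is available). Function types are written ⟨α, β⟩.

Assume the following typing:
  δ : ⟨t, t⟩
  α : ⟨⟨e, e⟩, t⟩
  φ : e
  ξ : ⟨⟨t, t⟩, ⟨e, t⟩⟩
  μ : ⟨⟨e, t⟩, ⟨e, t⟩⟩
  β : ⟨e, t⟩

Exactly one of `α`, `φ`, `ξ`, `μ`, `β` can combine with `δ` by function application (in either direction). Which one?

ξ

α : ⟨⟨e, e⟩, t⟩ — neither side's domain matches the other.
φ : e — neither side's domain matches the other.
ξ — combines: ξ : ⟨⟨t, t⟩, ⟨e, t⟩⟩ takes δ : ⟨t, t⟩ as argument, giving ⟨e, t⟩.
μ : ⟨⟨e, t⟩, ⟨e, t⟩⟩ — neither side's domain matches the other.
β : ⟨e, t⟩ — neither side's domain matches the other.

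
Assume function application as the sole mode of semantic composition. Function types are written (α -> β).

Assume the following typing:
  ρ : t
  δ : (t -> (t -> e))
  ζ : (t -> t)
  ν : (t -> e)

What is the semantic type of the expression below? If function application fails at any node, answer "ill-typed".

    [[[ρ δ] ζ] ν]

ill-typed

[ρ δ]: (t -> (t -> e)) applied to t yields (t -> e).
[[ρ δ] ζ]: (t -> e) and (t -> t) cannot combine by function application — type clash.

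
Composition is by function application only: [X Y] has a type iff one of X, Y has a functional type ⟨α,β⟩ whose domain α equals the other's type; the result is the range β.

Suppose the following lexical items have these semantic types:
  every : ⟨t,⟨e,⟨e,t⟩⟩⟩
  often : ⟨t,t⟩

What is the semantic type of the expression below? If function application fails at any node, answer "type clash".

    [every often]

[every often]: ⟨t,⟨e,⟨e,t⟩⟩⟩ with ⟨t,t⟩ — neither is a function whose domain matches the other; composition fails here.

type clash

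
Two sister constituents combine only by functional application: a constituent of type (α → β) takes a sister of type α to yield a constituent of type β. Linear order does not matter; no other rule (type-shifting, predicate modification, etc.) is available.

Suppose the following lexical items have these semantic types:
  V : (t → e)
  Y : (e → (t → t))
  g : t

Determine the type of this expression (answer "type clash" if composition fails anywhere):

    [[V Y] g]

type clash

At [V Y]: neither (t → e) nor (e → (t → t)) can take the other as argument; the node is ill-typed.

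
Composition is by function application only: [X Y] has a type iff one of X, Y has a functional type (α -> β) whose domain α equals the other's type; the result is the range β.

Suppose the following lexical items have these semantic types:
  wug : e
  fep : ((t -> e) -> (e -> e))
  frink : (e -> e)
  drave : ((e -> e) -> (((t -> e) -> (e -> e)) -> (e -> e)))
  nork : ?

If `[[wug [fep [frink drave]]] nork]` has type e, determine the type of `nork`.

(e -> e)

[[wug [fep [frink drave]]] nork] is required to be e. [wug [fep [frink drave]]] : e cannot yield e as functor, so nork : (e -> e).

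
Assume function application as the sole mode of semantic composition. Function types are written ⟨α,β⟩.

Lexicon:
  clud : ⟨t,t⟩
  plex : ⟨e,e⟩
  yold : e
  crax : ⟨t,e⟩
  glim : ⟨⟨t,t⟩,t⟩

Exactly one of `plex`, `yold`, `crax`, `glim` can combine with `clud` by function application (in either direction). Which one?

glim

plex : ⟨e,e⟩ — neither side's domain matches the other.
yold : e — neither side's domain matches the other.
crax : ⟨t,e⟩ — neither side's domain matches the other.
glim — combines: glim : ⟨⟨t,t⟩,t⟩ takes clud : ⟨t,t⟩ as argument, giving t.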